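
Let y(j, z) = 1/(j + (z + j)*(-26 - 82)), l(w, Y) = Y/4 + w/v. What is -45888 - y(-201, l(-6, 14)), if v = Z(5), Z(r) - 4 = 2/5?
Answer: -10739581643/234039 ≈ -45888.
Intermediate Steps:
Z(r) = 22/5 (Z(r) = 4 + 2/5 = 4 + 2*(⅕) = 4 + ⅖ = 22/5)
v = 22/5 ≈ 4.4000
l(w, Y) = Y/4 + 5*w/22 (l(w, Y) = Y/4 + w/(22/5) = Y*(¼) + w*(5/22) = Y/4 + 5*w/22)
y(j, z) = 1/(-108*z - 107*j) (y(j, z) = 1/(j + (j + z)*(-108)) = 1/(j + (-108*j - 108*z)) = 1/(-108*z - 107*j))
-45888 - y(-201, l(-6, 14)) = -45888 - (-1)/(107*(-201) + 108*((¼)*14 + (5/22)*(-6))) = -45888 - (-1)/(-21507 + 108*(7/2 - 15/11)) = -45888 - (-1)/(-21507 + 108*(47/22)) = -45888 - (-1)/(-21507 + 2538/11) = -45888 - (-1)/(-234039/11) = -45888 - (-1)*(-11)/234039 = -45888 - 1*11/234039 = -45888 - 11/234039 = -10739581643/234039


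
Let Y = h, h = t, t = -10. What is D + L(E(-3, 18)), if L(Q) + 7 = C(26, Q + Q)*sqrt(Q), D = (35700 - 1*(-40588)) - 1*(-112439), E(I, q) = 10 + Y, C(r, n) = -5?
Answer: 188720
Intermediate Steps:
h = -10
Y = -10
E(I, q) = 0 (E(I, q) = 10 - 10 = 0)
D = 188727 (D = (35700 + 40588) + 112439 = 76288 + 112439 = 188727)
L(Q) = -7 - 5*sqrt(Q)
D + L(E(-3, 18)) = 188727 + (-7 - 5*sqrt(0)) = 188727 + (-7 - 5*0) = 188727 + (-7 + 0) = 188727 - 7 = 188720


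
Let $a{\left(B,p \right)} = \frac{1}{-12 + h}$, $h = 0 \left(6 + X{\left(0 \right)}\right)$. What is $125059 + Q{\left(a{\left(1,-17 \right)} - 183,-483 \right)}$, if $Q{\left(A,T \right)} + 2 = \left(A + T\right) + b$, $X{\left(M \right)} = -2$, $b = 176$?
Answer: $\frac{1494803}{12} \approx 1.2457 \cdot 10^{5}$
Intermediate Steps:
$h = 0$ ($h = 0 \left(6 - 2\right) = 0 \cdot 4 = 0$)
$a{\left(B,p \right)} = - \frac{1}{12}$ ($a{\left(B,p \right)} = \frac{1}{-12 + 0} = \frac{1}{-12} = - \frac{1}{12}$)
$Q{\left(A,T \right)} = 174 + A + T$ ($Q{\left(A,T \right)} = -2 + \left(\left(A + T\right) + 176\right) = -2 + \left(176 + A + T\right) = 174 + A + T$)
$125059 + Q{\left(a{\left(1,-17 \right)} - 183,-483 \right)} = 125059 - \frac{5905}{12} = \frac{1494803}{12}$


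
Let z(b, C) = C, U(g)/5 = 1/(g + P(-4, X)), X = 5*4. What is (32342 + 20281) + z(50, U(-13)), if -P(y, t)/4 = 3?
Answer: 263114/5 ≈ 52623.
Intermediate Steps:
X = 20
P(y, t) = -12 (P(y, t) = -4*3 = -12)
U(g) = 5/(-12 + g) (U(g) = 5/(g - 12) = 5/(-12 + g))
(32342 + 20281) + z(50, U(-13)) = (32342 + 20281) + 5/(-12 - 13) = 52623 + 5/(-25) = 52623 + 5*(-1/25) = 52623 - ⅕ = 263114/5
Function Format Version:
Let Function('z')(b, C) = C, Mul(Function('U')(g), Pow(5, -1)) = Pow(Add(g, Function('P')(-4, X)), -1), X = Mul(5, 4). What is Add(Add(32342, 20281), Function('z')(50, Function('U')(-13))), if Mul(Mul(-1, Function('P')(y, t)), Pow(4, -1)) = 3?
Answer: Rational(263114, 5) ≈ 52623.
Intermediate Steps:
X = 20
Function('P')(y, t) = -12 (Function('P')(y, t) = Mul(-4, 3) = -12)
Function('U')(g) = Mul(5, Pow(Add(-12, g), -1)) (Function('U')(g) = Mul(5, Pow(Add(g, -12), -1)) = Mul(5, Pow(Add(-12, g), -1)))
Add(Add(32342, 20281), Function('z')(50, Function('U')(-13))) = Add(Add(32342, 20281), Mul(5, Pow(Add(-12, -13), -1))) = Add(52623, Mul(5, Pow(-25, -1))) = Add(52623, Mul(5, Rational(-1, 25))) = Add(52623, Rational(-1, 5)) = Rational(263114, 5)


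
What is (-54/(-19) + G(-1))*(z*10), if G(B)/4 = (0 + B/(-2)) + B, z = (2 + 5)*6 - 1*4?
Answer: 320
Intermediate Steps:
z = 38 (z = 7*6 - 4 = 42 - 4 = 38)
G(B) = 2*B (G(B) = 4*((0 + B/(-2)) + B) = 4*((0 + B*(-½)) + B) = 4*((0 - B/2) + B) = 4*(-B/2 + B) = 4*(B/2) = 2*B)
(-54/(-19) + G(-1))*(z*10) = (-54/(-19) + 2*(-1))*(38*10) = (-54*(-1/19) - 2)*380 = (54/19 - 2)*380 = (16/19)*380 = 320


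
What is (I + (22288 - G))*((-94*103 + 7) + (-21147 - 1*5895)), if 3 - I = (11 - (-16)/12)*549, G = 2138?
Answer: -491346894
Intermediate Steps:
I = -6768 (I = 3 - (11 - (-16)/12)*549 = 3 - (11 - 1*(-4/3))*549 = 3 - (11 + 4/3)*549 = 3 - 37*549/3 = 3 - 1*6771 = 3 - 6771 = -6768)
(I + (22288 - G))*((-94*103 + 7) + (-21147 - 1*5895)) = (-6768 + (22288 - 1*2138))*((-94*103 + 7) + (-21147 - 1*5895)) = (-6768 + (22288 - 2138))*((-9682 + 7) + (-21147 - 5895)) = (-6768 + 20150)*(-9675 - 27042) = 13382*(-36717) = -491346894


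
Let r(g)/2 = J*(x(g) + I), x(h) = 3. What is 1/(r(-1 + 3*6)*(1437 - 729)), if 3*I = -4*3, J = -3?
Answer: 1/4248 ≈ 0.00023540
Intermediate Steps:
I = -4 (I = (-4*3)/3 = (⅓)*(-12) = -4)
r(g) = 6 (r(g) = 2*(-3*(3 - 4)) = 2*(-3*(-1)) = 2*3 = 6)
1/(r(-1 + 3*6)*(1437 - 729)) = 1/(6*(1437 - 729)) = 1/(6*708) = 1/4248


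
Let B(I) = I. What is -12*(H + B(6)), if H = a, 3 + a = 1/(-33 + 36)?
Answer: -40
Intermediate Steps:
a = -8/3 (a = -3 + 1/(-33 + 36) = -3 + 1/3 = -3 + ⅓ = -8/3 ≈ -2.6667)
H = -8/3 ≈ -2.6667
-12*(H + B(6)) = -12*(-8/3 + 6) = -12*10/3 = -40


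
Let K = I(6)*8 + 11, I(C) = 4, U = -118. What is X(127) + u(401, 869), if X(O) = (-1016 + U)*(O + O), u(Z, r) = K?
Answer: -287993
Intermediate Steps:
K = 43 (K = 4*8 + 11 = 32 + 11 = 43)
u(Z, r) = 43
X(O) = -2268*O (X(O) = (-1016 - 118)*(O + O) = -2268*O)
X(127) + u(401, 869) = -2268*127 + 43 = -288036 + 43 = -287993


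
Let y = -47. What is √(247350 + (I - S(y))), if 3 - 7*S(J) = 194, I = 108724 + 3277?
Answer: 8*√275149/7 ≈ 599.48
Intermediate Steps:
I = 112001
S(J) = -191/7 (S(J) = 3/7 - ⅐*194 = 3/7 - 194/7 = -191/7)
√(247350 + (I - S(y))) = √(247350 + (112001 - 1*(-191/7))) = √(247350 + (112001 + 191/7)) = √(247350 + 784198/7) = √(2515648/7) = 8*√275149/7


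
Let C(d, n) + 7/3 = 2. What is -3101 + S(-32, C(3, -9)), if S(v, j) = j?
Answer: -9304/3 ≈ -3101.3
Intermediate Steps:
C(d, n) = -1/3 (C(d, n) = -7/3 + 2 = -1/3)
-3101 + S(-32, C(3, -9)) = -3101 - 1/3 = -9304/3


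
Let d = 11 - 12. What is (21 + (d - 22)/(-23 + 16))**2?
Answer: 28900/49 ≈ 589.80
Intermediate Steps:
d = -1
(21 + (d - 22)/(-23 + 16))**2 = (21 + (-1 - 22)/(-23 + 16))**2 = (21 - 23/(-7))**2 = (21 - 23*(-1/7))**2 = (21 + 23/7)**2 = (170/7)**2 = 28900/49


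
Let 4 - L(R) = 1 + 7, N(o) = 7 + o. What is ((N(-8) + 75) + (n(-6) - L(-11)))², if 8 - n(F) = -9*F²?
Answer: 168100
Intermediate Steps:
n(F) = 8 + 9*F² (n(F) = 8 - (-9)*F² = 8 + 9*F²)
L(R) = -4 (L(R) = 4 - (1 + 7) = 4 - 1*8 = 4 - 8 = -4)
((N(-8) + 75) + (n(-6) - L(-11)))² = (((7 - 8) + 75) + ((8 + 9*(-6)²) - 1*(-4)))² = ((-1 + 75) + ((8 + 9*36) + 4))² = (74 + ((8 + 324) + 4))² = (74 + (332 + 4))² = (74 + 336)² = 410² = 168100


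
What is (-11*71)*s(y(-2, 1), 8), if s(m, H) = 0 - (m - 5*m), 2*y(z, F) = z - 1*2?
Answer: 6248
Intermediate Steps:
y(z, F) = -1 + z/2 (y(z, F) = (z - 1*2)/2 = (z - 2)/2 = (-2 + z)/2 = -1 + z/2)
s(m, H) = 4*m (s(m, H) = 0 - (-4)*m = 0 + 4*m = 4*m)
(-11*71)*s(y(-2, 1), 8) = (-11*71)*(4*(-1 + (1/2)*(-2))) = -3124*(-1 - 1) = -3124*(-2) = -781*(-8) = 6248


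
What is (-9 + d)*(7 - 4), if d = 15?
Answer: 18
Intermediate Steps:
(-9 + d)*(7 - 4) = (-9 + 15)*(7 - 4) = 6*3 = 18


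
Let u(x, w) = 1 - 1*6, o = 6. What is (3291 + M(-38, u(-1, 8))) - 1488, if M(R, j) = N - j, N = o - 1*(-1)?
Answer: 1815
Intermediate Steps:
u(x, w) = -5 (u(x, w) = 1 - 6 = -5)
N = 7 (N = 6 - 1*(-1) = 6 + 1 = 7)
M(R, j) = 7 - j
(3291 + M(-38, u(-1, 8))) - 1488 = (3291 + (7 - 1*(-5))) - 1488 = (3291 + (7 + 5)) - 1488 = (3291 + 12) - 1488 = 3303 - 1488 = 1815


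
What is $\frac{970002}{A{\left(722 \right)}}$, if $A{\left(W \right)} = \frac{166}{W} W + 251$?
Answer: $\frac{323334}{139} \approx 2326.1$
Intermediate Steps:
$A{\left(W \right)} = 417$ ($A{\left(W \right)} = 166 + 251 = 417$)
$\frac{970002}{A{\left(722 \right)}} = \frac{970002}{417} = 970002 \cdot \frac{1}{417} = \frac{323334}{139}$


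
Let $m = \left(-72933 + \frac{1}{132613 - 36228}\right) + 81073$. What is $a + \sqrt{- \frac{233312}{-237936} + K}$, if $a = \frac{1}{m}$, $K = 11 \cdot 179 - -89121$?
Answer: $\frac{96385}{784573901} + \frac{2 \sqrt{5036116094403}}{14871} \approx 301.81$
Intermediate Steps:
$K = 91090$ ($K = 1969 + 89121 = 91090$)
$m = \frac{784573901}{96385}$ ($m = \left(-72933 + \frac{1}{96385}\right) + 81073 = - \frac{7029647204}{96385} + 81073 = \frac{784573901}{96385} \approx 8140.0$)
$a = \frac{96385}{784573901}$ ($a = \frac{1}{\frac{784573901}{96385}} = \frac{96385}{784573901} \approx 0.00012285$)
$a + \sqrt{- \frac{233312}{-237936} + K} = \frac{96385}{784573901} + \sqrt{- \frac{233312}{-237936} + 91090} = \frac{96385}{784573901} + \sqrt{\left(-233312\right) \left(- \frac{1}{237936}\right) + 91090} = \frac{96385}{784573901} + \sqrt{\frac{14582}{14871} + 91090} = \frac{96385}{784573901} + \sqrt{\frac{1354613972}{14871}} = \frac{96385}{784573901} + \frac{2 \sqrt{5036116094403}}{14871}$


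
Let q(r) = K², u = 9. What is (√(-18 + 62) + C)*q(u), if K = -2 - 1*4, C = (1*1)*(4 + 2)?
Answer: 216 + 72*√11 ≈ 454.80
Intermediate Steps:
C = 6 (C = 1*6 = 6)
K = -6 (K = -2 - 4 = -6)
q(r) = 36 (q(r) = (-6)² = 36)
(√(-18 + 62) + C)*q(u) = (√(-18 + 62) + 6)*36 = (√44 + 6)*36 = (2*√11 + 6)*36 = (6 + 2*√11)*36 = 216 + 72*√11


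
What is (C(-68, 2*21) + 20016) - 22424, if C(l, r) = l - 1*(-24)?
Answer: -2452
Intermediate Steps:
C(l, r) = 24 + l (C(l, r) = l + 24 = 24 + l)
(C(-68, 2*21) + 20016) - 22424 = ((24 - 68) + 20016) - 22424 = (-44 + 20016) - 22424 = 19972 - 22424 = -2452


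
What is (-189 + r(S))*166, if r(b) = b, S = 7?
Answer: -30212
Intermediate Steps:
(-189 + r(S))*166 = (-189 + 7)*166 = -182*166 = -30212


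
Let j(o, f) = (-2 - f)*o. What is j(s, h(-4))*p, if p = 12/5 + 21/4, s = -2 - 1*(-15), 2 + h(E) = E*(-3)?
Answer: -5967/5 ≈ -1193.4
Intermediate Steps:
h(E) = -2 - 3*E (h(E) = -2 + E*(-3) = -2 - 3*E)
s = 13 (s = -2 + 15 = 13)
j(o, f) = o*(-2 - f)
p = 153/20 (p = 12*(1/5) + 21*(1/4) = 12/5 + 21/4 = 153/20 ≈ 7.6500)
j(s, h(-4))*p = -1*13*(2 + (-2 - 3*(-4)))*(153/20) = -1*13*(2 + (-2 + 12))*(153/20) = -1*13*(2 + 10)*(153/20) = -1*13*12*(153/20) = -156*153/20 = -5967/5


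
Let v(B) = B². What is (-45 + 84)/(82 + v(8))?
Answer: 39/146 ≈ 0.26712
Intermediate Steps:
(-45 + 84)/(82 + v(8)) = (-45 + 84)/(82 + 8²) = 39/(82 + 64) = 39/146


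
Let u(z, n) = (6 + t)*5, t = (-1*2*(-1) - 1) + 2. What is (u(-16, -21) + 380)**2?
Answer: 180625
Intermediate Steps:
t = 3 (t = (-2*(-1) - 1) + 2 = (2 - 1) + 2 = 1 + 2 = 3)
u(z, n) = 45 (u(z, n) = (6 + 3)*5 = 9*5 = 45)
(u(-16, -21) + 380)**2 = (45 + 380)**2 = 425**2 = 180625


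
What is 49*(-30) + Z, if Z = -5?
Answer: -1475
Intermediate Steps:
49*(-30) + Z = 49*(-30) - 5 = -1470 - 5 = -1475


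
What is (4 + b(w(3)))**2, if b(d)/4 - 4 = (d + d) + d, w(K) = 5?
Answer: 6400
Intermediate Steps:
b(d) = 16 + 12*d (b(d) = 16 + 4*((d + d) + d) = 16 + 4*(2*d + d) = 16 + 4*(3*d) = 16 + 12*d)
(4 + b(w(3)))**2 = (4 + (16 + 12*5))**2 = (4 + (16 + 60))**2 = (4 + 76)**2 = 80**2 = 6400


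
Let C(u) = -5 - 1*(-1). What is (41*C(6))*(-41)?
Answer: 6724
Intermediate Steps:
C(u) = -4 (C(u) = -5 + 1 = -4)
(41*C(6))*(-41) = (41*(-4))*(-41) = -164*(-41) = 6724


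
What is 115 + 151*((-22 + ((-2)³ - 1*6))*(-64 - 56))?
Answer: 652435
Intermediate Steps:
115 + 151*((-22 + ((-2)³ - 1*6))*(-64 - 56)) = 115 + 151*((-22 + (-8 - 6))*(-120)) = 115 + 151*((-22 - 14)*(-120)) = 115 + 151*(-36*(-120)) = 115 + 151*4320 = 115 + 652320 = 652435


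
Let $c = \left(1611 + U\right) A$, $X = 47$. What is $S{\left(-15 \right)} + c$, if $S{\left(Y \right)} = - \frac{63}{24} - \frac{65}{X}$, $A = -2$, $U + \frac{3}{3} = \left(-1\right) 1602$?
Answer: $- \frac{7523}{376} \approx -20.008$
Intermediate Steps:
$U = -1603$ ($U = -1 - 1602 = -1603$)
$S{\left(Y \right)} = - \frac{1507}{376}$ ($S{\left(Y \right)} = - \frac{63}{24} - \frac{65}{47} = \left(-63\right) \frac{1}{24} - \frac{65}{47} = - \frac{21}{8} - \frac{65}{47} = - \frac{1507}{376}$)
$c = -16$ ($c = \left(1611 - 1603\right) \left(-2\right) = 8 \left(-2\right) = -16$)
$S{\left(-15 \right)} + c = - \frac{1507}{376} - 16 = - \frac{7523}{376}$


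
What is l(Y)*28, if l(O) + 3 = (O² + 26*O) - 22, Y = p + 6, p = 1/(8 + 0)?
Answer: 76951/16 ≈ 4809.4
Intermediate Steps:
p = ⅛ (p = 1/8 = ⅛ ≈ 0.12500)
Y = 49/8 (Y = ⅛ + 6 = 49/8 ≈ 6.1250)
l(O) = -25 + O² + 26*O (l(O) = -3 + ((O² + 26*O) - 22) = -3 + (-22 + O² + 26*O) = -25 + O² + 26*O)
l(Y)*28 = (-25 + (49/8)² + 26*(49/8))*28 = (-25 + 2401/64 + 637/4)*28 = (10993/64)*28 = 76951/16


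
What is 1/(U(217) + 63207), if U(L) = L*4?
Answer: 1/64075 ≈ 1.5607e-5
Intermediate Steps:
U(L) = 4*L
1/(U(217) + 63207) = 1/(4*217 + 63207) = 1/(868 + 63207) = 1/64075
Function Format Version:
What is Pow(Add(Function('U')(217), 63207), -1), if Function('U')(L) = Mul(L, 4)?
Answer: Rational(1, 64075) ≈ 1.5607e-5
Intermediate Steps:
Function('U')(L) = Mul(4, L)
Pow(Add(Function('U')(217), 63207), -1) = Pow(Add(Mul(4, 217), 63207), -1) = Pow(Add(868, 63207), -1) = Pow(64075, -1) = Rational(1, 64075)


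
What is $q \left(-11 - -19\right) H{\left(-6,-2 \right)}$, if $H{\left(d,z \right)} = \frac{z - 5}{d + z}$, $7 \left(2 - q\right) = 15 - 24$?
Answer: $23$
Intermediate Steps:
$q = \frac{23}{7}$ ($q = 2 - \frac{15 - 24}{7} = 2 - - \frac{9}{7} = 2 + \frac{9}{7} = \frac{23}{7} \approx 3.2857$)
$H{\left(d,z \right)} = \frac{-5 + z}{d + z}$
$q \left(-11 - -19\right) H{\left(-6,-2 \right)} = \frac{23 \left(-11 - -19\right)}{7} \frac{-5 - 2}{-6 - 2} = \frac{23 \left(-11 + 19\right)}{7} \frac{1}{-8} \left(-7\right) = \frac{23}{7} \cdot 8 \left(\left(- \frac{1}{8}\right) \left(-7\right)\right) = \frac{184}{7} \cdot \frac{7}{8} = 23$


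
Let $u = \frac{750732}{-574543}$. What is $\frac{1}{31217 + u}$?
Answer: $\frac{574543}{17934758099} \approx 3.2035 \cdot 10^{-5}$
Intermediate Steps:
$u = - \frac{750732}{574543}$ ($u = 750732 \left(- \frac{1}{574543}\right) = - \frac{750732}{574543} \approx -1.3067$)
$\frac{1}{31217 + u} = \frac{1}{31217 - \frac{750732}{574543}} = \frac{1}{\frac{17934758099}{574543}} = \frac{574543}{17934758099}$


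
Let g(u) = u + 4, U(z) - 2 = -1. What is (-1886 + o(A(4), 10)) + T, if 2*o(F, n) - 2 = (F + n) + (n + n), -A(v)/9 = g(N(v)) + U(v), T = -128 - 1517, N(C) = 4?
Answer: -7111/2 ≈ -3555.5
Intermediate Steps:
U(z) = 1 (U(z) = 2 - 1 = 1)
g(u) = 4 + u
T = -1645
A(v) = -81 (A(v) = -9*((4 + 4) + 1) = -9*(8 + 1) = -9*9 = -81)
o(F, n) = 1 + F/2 + 3*n/2 (o(F, n) = 1 + ((F + n) + (n + n))/2 = 1 + ((F + n) + 2*n)/2 = 1 + (F + 3*n)/2 = 1 + (F/2 + 3*n/2) = 1 + F/2 + 3*n/2)
(-1886 + o(A(4), 10)) + T = (-1886 + (1 + (½)*(-81) + (3/2)*10)) - 1645 = (-1886 + (1 - 81/2 + 15)) - 1645 = (-1886 - 49/2) - 1645 = -3821/2 - 1645 = -7111/2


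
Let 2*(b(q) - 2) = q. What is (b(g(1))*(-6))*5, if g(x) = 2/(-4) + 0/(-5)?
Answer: -105/2 ≈ -52.500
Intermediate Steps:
g(x) = -½ (g(x) = 2*(-¼) + 0*(-⅕) = -½ + 0 = -½)
b(q) = 2 + q/2
(b(g(1))*(-6))*5 = ((2 + (½)*(-½))*(-6))*5 = ((2 - ¼)*(-6))*5 = ((7/4)*(-6))*5 = -21/2*5 = -105/2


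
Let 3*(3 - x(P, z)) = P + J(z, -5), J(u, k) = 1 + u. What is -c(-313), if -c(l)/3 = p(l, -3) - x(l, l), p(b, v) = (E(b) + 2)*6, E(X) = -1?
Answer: -616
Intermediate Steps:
x(P, z) = 8/3 - P/3 - z/3 (x(P, z) = 3 - (P + (1 + z))/3 = 3 - (1 + P + z)/3 = 3 + (-⅓ - P/3 - z/3) = 8/3 - P/3 - z/3)
p(b, v) = 6 (p(b, v) = (-1 + 2)*6 = 1*6 = 6)
c(l) = -10 - 2*l (c(l) = -3*(6 - (8/3 - l/3 - l/3)) = -3*(6 - (8/3 - 2*l/3)) = -3*(6 + (-8/3 + 2*l/3)) = -3*(10/3 + 2*l/3) = -10 - 2*l)
-c(-313) = -(-10 - 2*(-313)) = -(-10 + 626) = -1*616 = -616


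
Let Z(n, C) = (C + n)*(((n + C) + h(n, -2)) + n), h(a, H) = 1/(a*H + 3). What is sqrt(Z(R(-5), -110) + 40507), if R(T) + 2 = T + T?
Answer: sqrt(4604889)/9 ≈ 238.43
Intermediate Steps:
R(T) = -2 + 2*T (R(T) = -2 + (T + T) = -2 + 2*T)
h(a, H) = 1/(3 + H*a) (h(a, H) = 1/(H*a + 3) = 1/(3 + H*a))
Z(n, C) = (C + n)*(C + 1/(3 - 2*n) + 2*n) (Z(n, C) = (C + n)*(((n + C) + 1/(3 - 2*n)) + n) = (C + n)*(((C + n) + 1/(3 - 2*n)) + n) = (C + n)*((C + n + 1/(3 - 2*n)) + n) = (C + n)*(C + 1/(3 - 2*n) + 2*n))
sqrt(Z(R(-5), -110) + 40507) = sqrt((-1*(-110) - (-2 + 2*(-5)) + (-3 + 2*(-2 + 2*(-5)))*((-110)**2 + 2*(-2 + 2*(-5))**2 + 3*(-110)*(-2 + 2*(-5))))/(-3 + 2*(-2 + 2*(-5))) + 40507) = sqrt((110 - (-2 - 10) + (-3 + 2*(-2 - 10))*(12100 + 2*(-2 - 10)**2 + 3*(-110)*(-2 - 10)))/(-3 + 2*(-2 - 10)) + 40507) = sqrt((110 - 1*(-12) + (-3 + 2*(-12))*(12100 + 2*(-12)**2 + 3*(-110)*(-12)))/(-3 + 2*(-12)) + 40507) = sqrt((110 + 12 + (-3 - 24)*(12100 + 2*144 + 3960))/(-3 - 24) + 40507) = sqrt((110 + 12 - 27*(12100 + 288 + 3960))/(-27) + 40507) = sqrt(-(110 + 12 - 27*16348)/27 + 40507) = sqrt(-(110 + 12 - 441396)/27 + 40507) = sqrt(-1/27*(-441274) + 40507) = sqrt(441274/27 + 40507) = sqrt(1534963/27) = sqrt(4604889)/9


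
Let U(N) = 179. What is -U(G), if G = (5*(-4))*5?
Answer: -179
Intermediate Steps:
G = -100 (G = -20*5 = -100)
-U(G) = -1*179 = -179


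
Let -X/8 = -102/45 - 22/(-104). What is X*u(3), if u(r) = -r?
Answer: -3206/65 ≈ -49.323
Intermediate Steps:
X = 3206/195 (X = -8*(-102/45 - 22/(-104)) = -8*(-102*1/45 - 22*(-1/104)) = -8*(-34/15 + 11/52) = -8*(-1603/780) = 3206/195 ≈ 16.441)
X*u(3) = 3206*(-1*3)/195 = (3206/195)*(-3) = -3206/65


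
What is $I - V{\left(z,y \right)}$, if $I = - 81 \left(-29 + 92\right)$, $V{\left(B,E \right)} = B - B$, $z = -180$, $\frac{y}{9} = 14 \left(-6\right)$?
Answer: $-5103$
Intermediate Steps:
$y = -756$ ($y = 9 \cdot 14 \left(-6\right) = 9 \left(-84\right) = -756$)
$V{\left(B,E \right)} = 0$
$I = -5103$ ($I = \left(-81\right) 63 = -5103$)
$I - V{\left(z,y \right)} = -5103 - 0 = -5103 + 0 = -5103$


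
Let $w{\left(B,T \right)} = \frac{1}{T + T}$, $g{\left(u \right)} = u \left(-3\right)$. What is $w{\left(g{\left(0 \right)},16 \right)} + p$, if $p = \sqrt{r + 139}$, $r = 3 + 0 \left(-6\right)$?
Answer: $\frac{1}{32} + \sqrt{142} \approx 11.948$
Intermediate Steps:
$g{\left(u \right)} = - 3 u$
$w{\left(B,T \right)} = \frac{1}{2 T}$
$r = 3$ ($r = 3 + 0 = 3$)
$p = \sqrt{142}$ ($p = \sqrt{3 + 139} = \sqrt{142} \approx 11.916$)
$w{\left(g{\left(0 \right)},16 \right)} + p = \frac{1}{2 \cdot 16} + \sqrt{142} = \frac{1}{2} \cdot \frac{1}{16} + \sqrt{142} = \frac{1}{32} + \sqrt{142}$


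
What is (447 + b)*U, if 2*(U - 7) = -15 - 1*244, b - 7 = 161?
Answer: -150675/2 ≈ -75338.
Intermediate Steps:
b = 168 (b = 7 + 161 = 168)
U = -245/2 (U = 7 + (-15 - 1*244)/2 = 7 + (-15 - 244)/2 = 7 + (½)*(-259) = 7 - 259/2 = -245/2 ≈ -122.50)
(447 + b)*U = (447 + 168)*(-245/2) = 615*(-245/2) = -150675/2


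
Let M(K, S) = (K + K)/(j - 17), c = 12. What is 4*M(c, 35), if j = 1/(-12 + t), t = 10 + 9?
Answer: -336/59 ≈ -5.6949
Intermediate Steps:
t = 19
j = ⅐ (j = 1/(-12 + 19) = 1/7 = ⅐ ≈ 0.14286)
M(K, S) = -7*K/59 (M(K, S) = (K + K)/(⅐ - 17) = (2*K)/(-118/7) = (2*K)*(-7/118) = -7*K/59)
4*M(c, 35) = 4*(-7/59*12) = 4*(-84/59) = -336/59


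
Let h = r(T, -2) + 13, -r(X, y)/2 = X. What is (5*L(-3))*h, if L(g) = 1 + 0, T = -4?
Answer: 105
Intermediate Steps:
r(X, y) = -2*X
h = 21 (h = -2*(-4) + 13 = 8 + 13 = 21)
L(g) = 1
(5*L(-3))*h = (5*1)*21 = 5*21 = 105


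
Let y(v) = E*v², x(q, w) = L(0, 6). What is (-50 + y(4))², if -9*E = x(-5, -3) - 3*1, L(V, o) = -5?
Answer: 103684/81 ≈ 1280.0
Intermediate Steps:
x(q, w) = -5
E = 8/9 (E = -(-5 - 3*1)/9 = -(-5 - 3)/9 = -⅑*(-8) = 8/9 ≈ 0.88889)
y(v) = 8*v²/9
(-50 + y(4))² = (-50 + (8/9)*4²)² = (-50 + (8/9)*16)² = (-50 + 128/9)² = (-322/9)² = 103684/81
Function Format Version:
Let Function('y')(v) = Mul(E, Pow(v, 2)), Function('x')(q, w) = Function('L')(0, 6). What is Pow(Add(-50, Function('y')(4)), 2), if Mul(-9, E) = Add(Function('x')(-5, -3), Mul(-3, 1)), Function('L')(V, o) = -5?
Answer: Rational(103684, 81) ≈ 1280.0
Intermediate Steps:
Function('x')(q, w) = -5
E = Rational(8, 9) (E = Mul(Rational(-1, 9), Add(-5, Mul(-3, 1))) = Mul(Rational(-1, 9), Add(-5, -3)) = Mul(Rational(-1, 9), -8) = Rational(8, 9) ≈ 0.88889)
Function('y')(v) = Mul(Rational(8, 9), Pow(v, 2))
Pow(Add(-50, Function('y')(4)), 2) = Pow(Add(-50, Mul(Rational(8, 9), Pow(4, 2))), 2) = Pow(Add(-50, Mul(Rational(8, 9), 16)), 2) = Pow(Add(-50, Rational(128, 9)), 2) = Pow(Rational(-322, 9), 2) = Rational(103684, 81)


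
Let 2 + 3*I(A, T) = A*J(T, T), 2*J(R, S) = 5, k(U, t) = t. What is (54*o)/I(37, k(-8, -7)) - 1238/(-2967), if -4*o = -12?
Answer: 3108002/537027 ≈ 5.7874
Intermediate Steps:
o = 3 (o = -1/4*(-12) = 3)
J(R, S) = 5/2 (J(R, S) = (1/2)*5 = 5/2)
I(A, T) = -2/3 + 5*A/6 (I(A, T) = -2/3 + (A*(5/2))/3 = -2/3 + (5*A/2)/3 = -2/3 + 5*A/6)
(54*o)/I(37, k(-8, -7)) - 1238/(-2967) = (54*3)/(-2/3 + (5/6)*37) - 1238/(-2967) = 162/(-2/3 + 185/6) - 1238*(-1/2967) = 162/(181/6) + 1238/2967 = 162*(6/181) + 1238/2967 = 972/181 + 1238/2967 = 3108002/537027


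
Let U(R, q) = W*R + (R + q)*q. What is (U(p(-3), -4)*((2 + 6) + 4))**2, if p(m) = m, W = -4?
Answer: 230400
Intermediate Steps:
U(R, q) = -4*R + q*(R + q) (U(R, q) = -4*R + (R + q)*q = -4*R + q*(R + q))
(U(p(-3), -4)*((2 + 6) + 4))**2 = (((-4)**2 - 4*(-3) - 3*(-4))*((2 + 6) + 4))**2 = ((16 + 12 + 12)*(8 + 4))**2 = (40*12)**2 = 480**2 = 230400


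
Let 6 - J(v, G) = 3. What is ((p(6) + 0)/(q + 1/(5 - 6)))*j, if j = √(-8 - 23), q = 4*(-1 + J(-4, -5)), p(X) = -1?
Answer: -I*√31/7 ≈ -0.79539*I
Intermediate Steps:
J(v, G) = 3 (J(v, G) = 6 - 1*3 = 6 - 3 = 3)
q = 8 (q = 4*(-1 + 3) = 4*2 = 8)
j = I*√31 (j = √(-31) = I*√31 ≈ 5.5678*I)
((p(6) + 0)/(q + 1/(5 - 6)))*j = ((-1 + 0)/(8 + 1/(5 - 6)))*(I*√31) = (-1/(8 + 1/(-1)))*(I*√31) = (-1/(8 - 1))*(I*√31) = (-1/7)*(I*√31) = (-1*⅐)*(I*√31) = -I*√31/7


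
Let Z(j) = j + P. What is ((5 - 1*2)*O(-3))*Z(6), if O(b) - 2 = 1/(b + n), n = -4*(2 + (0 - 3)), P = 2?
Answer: 72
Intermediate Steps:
Z(j) = 2 + j (Z(j) = j + 2 = 2 + j)
n = 4 (n = -4*(2 - 3) = -4*(-1) = 4)
O(b) = 2 + 1/(4 + b) (O(b) = 2 + 1/(b + 4) = 2 + 1/(4 + b))
((5 - 1*2)*O(-3))*Z(6) = ((5 - 1*2)*((9 + 2*(-3))/(4 - 3)))*(2 + 6) = ((5 - 2)*((9 - 6)/1))*8 = (3*(1*3))*8 = (3*3)*8 = 9*8 = 72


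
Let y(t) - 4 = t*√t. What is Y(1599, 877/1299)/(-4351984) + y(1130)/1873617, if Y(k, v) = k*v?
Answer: -66789828293/271589297865648 + 1130*√1130/1873617 ≈ 0.020028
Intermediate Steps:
y(t) = 4 + t^(3/2) (y(t) = 4 + t*√t = 4 + t^(3/2))
Y(1599, 877/1299)/(-4351984) + y(1130)/1873617 = (1599*(877/1299))/(-4351984) + (4 + 1130^(3/2))/1873617 = (1599*(877*(1/1299)))*(-1/4351984) + (4 + 1130*√1130)*(1/1873617) = (1599*(877/1299))*(-1/4351984) + (4/1873617 + 1130*√1130/1873617) = (467441/433)*(-1/4351984) + (4/1873617 + 1130*√1130/1873617) = -35957/144954544 + (4/1873617 + 1130*√1130/1873617) = -66789828293/271589297865648 + 1130*√1130/1873617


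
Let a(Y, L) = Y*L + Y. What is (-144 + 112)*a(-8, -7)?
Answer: -1536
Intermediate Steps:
a(Y, L) = Y + L*Y (a(Y, L) = L*Y + Y = Y + L*Y)
(-144 + 112)*a(-8, -7) = (-144 + 112)*(-8*(1 - 7)) = -(-256)*(-6) = -32*48 = -1536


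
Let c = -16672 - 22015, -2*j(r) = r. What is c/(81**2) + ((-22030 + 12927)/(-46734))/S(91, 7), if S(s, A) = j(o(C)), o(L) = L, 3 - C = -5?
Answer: -2430572605/408829032 ≈ -5.9452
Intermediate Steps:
C = 8 (C = 3 - 1*(-5) = 3 + 5 = 8)
j(r) = -r/2
S(s, A) = -4 (S(s, A) = -1/2*8 = -4)
c = -38687
c/(81**2) + ((-22030 + 12927)/(-46734))/S(91, 7) = -38687/(81**2) + ((-22030 + 12927)/(-46734))/(-4) = -38687/6561 - 9103*(-1/46734)*(-1/4) = -38687*1/6561 + (9103/46734)*(-1/4) = -38687/6561 - 9103/186936 = -2430572605/408829032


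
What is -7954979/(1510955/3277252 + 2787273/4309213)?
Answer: -112343211849972203804/15645622942211 ≈ -7.1805e+6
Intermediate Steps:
-7954979/(1510955/3277252 + 2787273/4309213) = -7954979/15645622942211/14122376922676 = -7954979*14122376922676/15645622942211 = -112343211849972203804/15645622942211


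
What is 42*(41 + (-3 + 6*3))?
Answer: 2352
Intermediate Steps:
42*(41 + (-3 + 6*3)) = 42*(41 + (-3 + 18)) = 42*(41 + 15) = 42*56 = 2352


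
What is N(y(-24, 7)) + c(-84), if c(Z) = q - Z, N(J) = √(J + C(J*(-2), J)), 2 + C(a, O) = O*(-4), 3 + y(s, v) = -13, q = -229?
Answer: -145 + √46 ≈ -138.22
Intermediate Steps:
y(s, v) = -16 (y(s, v) = -3 - 13 = -16)
C(a, O) = -2 - 4*O (C(a, O) = -2 + O*(-4) = -2 - 4*O)
N(J) = √(-2 - 3*J) (N(J) = √(J + (-2 - 4*J)) = √(-2 - 3*J))
c(Z) = -229 - Z
N(y(-24, 7)) + c(-84) = √(-2 - 3*(-16)) + (-229 - 1*(-84)) = √(-2 + 48) + (-229 + 84) = √46 - 145 = -145 + √46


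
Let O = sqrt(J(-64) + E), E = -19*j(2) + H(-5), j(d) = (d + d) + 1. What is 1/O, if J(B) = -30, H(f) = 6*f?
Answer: -I*sqrt(155)/155 ≈ -0.080322*I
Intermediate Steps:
j(d) = 1 + 2*d (j(d) = 2*d + 1 = 1 + 2*d)
E = -125 (E = -19*(1 + 2*2) + 6*(-5) = -19*(1 + 4) - 30 = -19*5 - 30 = -95 - 30 = -125)
O = I*sqrt(155) (O = sqrt(-30 - 125) = sqrt(-155) = I*sqrt(155) ≈ 12.45*I)
1/O = 1/(I*sqrt(155)) = -I*sqrt(155)/155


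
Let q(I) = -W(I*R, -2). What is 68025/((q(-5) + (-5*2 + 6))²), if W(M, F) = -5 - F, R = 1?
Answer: 68025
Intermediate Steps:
q(I) = 3 (q(I) = -(-5 - 1*(-2)) = -(-5 + 2) = -1*(-3) = 3)
68025/((q(-5) + (-5*2 + 6))²) = 68025/((3 + (-5*2 + 6))²) = 68025/((3 + (-10 + 6))²) = 68025/((3 - 4)²) = 68025/((-1)²) = 68025/1 = 68025*1 = 68025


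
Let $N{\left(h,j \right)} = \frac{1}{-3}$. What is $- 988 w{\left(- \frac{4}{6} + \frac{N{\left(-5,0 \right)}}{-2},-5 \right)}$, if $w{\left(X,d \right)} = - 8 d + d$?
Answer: $-34580$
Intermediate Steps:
$N{\left(h,j \right)} = - \frac{1}{3}$
$w{\left(X,d \right)} = - 7 d$
$- 988 w{\left(- \frac{4}{6} + \frac{N{\left(-5,0 \right)}}{-2},-5 \right)} = - 988 \left(\left(-7\right) \left(-5\right)\right) = \left(-988\right) 35 = -34580$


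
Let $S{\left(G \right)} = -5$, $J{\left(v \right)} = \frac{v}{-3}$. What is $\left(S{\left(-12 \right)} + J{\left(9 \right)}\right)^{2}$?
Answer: $64$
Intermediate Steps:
$J{\left(v \right)} = - \frac{v}{3}$ ($J{\left(v \right)} = v \left(- \frac{1}{3}\right) = - \frac{v}{3}$)
$\left(S{\left(-12 \right)} + J{\left(9 \right)}\right)^{2} = \left(-5 - 3\right)^{2} = \left(-8\right)^{2} = 64$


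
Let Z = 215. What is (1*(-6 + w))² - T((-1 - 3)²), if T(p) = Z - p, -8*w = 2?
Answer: -2559/16 ≈ -159.94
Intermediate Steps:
w = -¼ (w = -⅛*2 = -¼ ≈ -0.25000)
T(p) = 215 - p
(1*(-6 + w))² - T((-1 - 3)²) = (1*(-6 - ¼))² - (215 - (-1 - 3)²) = (1*(-25/4))² - (215 - 1*(-4)²) = (-25/4)² - (215 - 1*16) = 625/16 - (215 - 16) = 625/16 - 1*199 = 625/16 - 199 = -2559/16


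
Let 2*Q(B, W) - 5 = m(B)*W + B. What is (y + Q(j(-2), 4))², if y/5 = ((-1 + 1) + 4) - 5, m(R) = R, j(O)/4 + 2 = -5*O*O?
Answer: 198025/4 ≈ 49506.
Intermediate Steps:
j(O) = -8 - 20*O² (j(O) = -8 + 4*(-5*O*O) = -8 + 4*(-5*O²) = -8 - 20*O²)
Q(B, W) = 5/2 + B/2 + B*W/2 (Q(B, W) = 5/2 + (B*W + B)/2 = 5/2 + (B + B*W)/2 = 5/2 + (B/2 + B*W/2) = 5/2 + B/2 + B*W/2)
y = -5 (y = 5*(((-1 + 1) + 4) - 5) = 5*((0 + 4) - 5) = 5*(4 - 5) = 5*(-1) = -5)
(y + Q(j(-2), 4))² = (-5 + (5/2 + (-8 - 20*(-2)²)/2 + (½)*(-8 - 20*(-2)²)*4))² = (-5 + (5/2 + (-8 - 20*4)/2 + (½)*(-8 - 20*4)*4))² = (-5 + (5/2 + (-8 - 80)/2 + (½)*(-8 - 80)*4))² = (-5 + (5/2 + (½)*(-88) + (½)*(-88)*4))² = (-5 + (5/2 - 44 - 176))² = (-5 - 435/2)² = (-445/2)² = 198025/4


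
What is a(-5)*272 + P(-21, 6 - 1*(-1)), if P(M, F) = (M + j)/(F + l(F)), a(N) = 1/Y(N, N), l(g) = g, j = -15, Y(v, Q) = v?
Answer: -1994/35 ≈ -56.971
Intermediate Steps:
a(N) = 1/N
P(M, F) = (-15 + M)/(2*F) (P(M, F) = (M - 15)/(F + F) = (-15 + M)/((2*F)) = (-15 + M)*(1/(2*F)) = (-15 + M)/(2*F))
a(-5)*272 + P(-21, 6 - 1*(-1)) = 272/(-5) + (-15 - 21)/(2*(6 - 1*(-1))) = -⅕*272 + (½)*(-36)/(6 + 1) = -272/5 + (½)*(-36)/7 = -272/5 + (½)*(⅐)*(-36) = -272/5 - 18/7 = -1994/35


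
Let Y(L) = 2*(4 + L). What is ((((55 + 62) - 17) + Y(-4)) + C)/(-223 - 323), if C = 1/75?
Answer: -577/3150 ≈ -0.18317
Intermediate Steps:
Y(L) = 8 + 2*L
C = 1/75 ≈ 0.013333
((((55 + 62) - 17) + Y(-4)) + C)/(-223 - 323) = ((((55 + 62) - 17) + (8 + 2*(-4))) + 1/75)/(-223 - 323) = (((117 - 17) + (8 - 8)) + 1/75)/(-546) = ((100 + 0) + 1/75)*(-1/546) = (100 + 1/75)*(-1/546) = (7501/75)*(-1/546) = -577/3150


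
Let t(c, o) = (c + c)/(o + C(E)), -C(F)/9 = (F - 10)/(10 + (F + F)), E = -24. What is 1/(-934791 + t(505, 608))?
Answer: -11399/10655663419 ≈ -1.0698e-6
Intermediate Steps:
C(F) = -9*(-10 + F)/(10 + 2*F) (C(F) = -9*(F - 10)/(10 + (F + F)) = -9*(-10 + F)/(10 + 2*F))
t(c, o) = 2*c/(-153/19 + o) (t(c, o) = (c + c)/(o + 9*(10 - 1*(-24))/(2*(5 - 24))) = (2*c)/(o + (9/2)*(10 + 24)/(-19)) = (2*c)/(o + (9/2)*(-1/19)*34) = (2*c)/(o - 153/19) = (2*c)/(-153/19 + o) = 2*c/(-153/19 + o))
1/(-934791 + t(505, 608)) = 1/(-934791 + 38*505/(-153 + 19*608)) = 1/(-934791 + 38*505/(-153 + 11552)) = 1/(-934791 + 38*505/11399) = 1/(-934791 + 38*505*(1/11399)) = 1/(-934791 + 19190/11399) = 1/(-10655663419/11399) = -11399/10655663419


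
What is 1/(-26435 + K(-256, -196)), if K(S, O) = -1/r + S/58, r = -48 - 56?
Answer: -3016/79741243 ≈ -3.7822e-5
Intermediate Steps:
r = -104
K(S, O) = 1/104 + S/58 (K(S, O) = -1/(-104) + S/58 = -1*(-1/104) + S*(1/58) = 1/104 + S/58)
1/(-26435 + K(-256, -196)) = 1/(-26435 + (1/104 + (1/58)*(-256))) = 1/(-26435 + (1/104 - 128/29)) = 1/(-26435 - 13283/3016) = 1/(-79741243/3016) = -3016/79741243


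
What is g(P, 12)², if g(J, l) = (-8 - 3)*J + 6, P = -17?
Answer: 37249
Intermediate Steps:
g(J, l) = 6 - 11*J (g(J, l) = -11*J + 6 = 6 - 11*J)
g(P, 12)² = (6 - 11*(-17))² = (6 + 187)² = 193² = 37249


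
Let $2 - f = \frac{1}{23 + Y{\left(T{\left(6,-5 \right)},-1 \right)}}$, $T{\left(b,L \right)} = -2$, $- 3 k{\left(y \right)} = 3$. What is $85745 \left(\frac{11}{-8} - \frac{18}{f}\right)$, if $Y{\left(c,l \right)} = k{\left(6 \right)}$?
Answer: $- \frac{312197545}{344} \approx -9.0755 \cdot 10^{5}$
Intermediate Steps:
$k{\left(y \right)} = -1$ ($k{\left(y \right)} = \left(- \frac{1}{3}\right) 3 = -1$)
$Y{\left(c,l \right)} = -1$
$f = \frac{43}{22}$ ($f = 2 - \frac{1}{23 - 1} = 2 - \frac{1}{22} = \frac{43}{22} \approx 1.9545$)
$85745 \left(\frac{11}{-8} - \frac{18}{f}\right) = 85745 \left(\frac{11}{-8} - \frac{18}{\frac{43}{22}}\right) = 85745 \left(11 \left(- \frac{1}{8}\right) - \frac{396}{43}\right) = 85745 \left(- \frac{11}{8} - \frac{396}{43}\right) = 85745 \left(- \frac{3641}{344}\right) = - \frac{312197545}{344}$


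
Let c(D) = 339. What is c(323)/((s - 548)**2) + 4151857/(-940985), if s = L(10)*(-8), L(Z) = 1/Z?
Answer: -31253581900477/7085180432960 ≈ -4.4111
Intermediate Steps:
L(Z) = 1/Z
s = -4/5 (s = -8/10 = (1/10)*(-8) = -4/5 ≈ -0.80000)
c(323)/((s - 548)**2) + 4151857/(-940985) = 339/((-4/5 - 548)**2) + 4151857/(-940985) = 339/((-2744/5)**2) + 4151857*(-1/940985) = 339/(7529536/25) - 4151857/940985 = 339*(25/7529536) - 4151857/940985 = 8475/7529536 - 4151857/940985 = -31253581900477/7085180432960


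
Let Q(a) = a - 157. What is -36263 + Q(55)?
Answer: -36365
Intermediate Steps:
Q(a) = -157 + a
-36263 + Q(55) = -36263 + (-157 + 55) = -36263 - 102 = -36365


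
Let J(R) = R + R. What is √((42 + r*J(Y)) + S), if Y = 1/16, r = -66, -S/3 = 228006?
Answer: 81*I*√417/2 ≈ 827.03*I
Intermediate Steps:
S = -684018 (S = -3*228006 = -684018)
Y = 1/16 ≈ 0.062500
J(R) = 2*R
√((42 + r*J(Y)) + S) = √((42 - 132/16) - 684018) = √((42 - 66*⅛) - 684018) = √((42 - 33/4) - 684018) = √(135/4 - 684018) = √(-2735937/4) = 81*I*√417/2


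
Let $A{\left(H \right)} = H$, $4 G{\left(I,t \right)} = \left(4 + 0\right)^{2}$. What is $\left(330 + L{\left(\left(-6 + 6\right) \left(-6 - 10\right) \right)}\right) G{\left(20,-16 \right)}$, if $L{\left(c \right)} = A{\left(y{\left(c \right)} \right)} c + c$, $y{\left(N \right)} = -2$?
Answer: $1320$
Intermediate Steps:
$G{\left(I,t \right)} = 4$ ($G{\left(I,t \right)} = \frac{\left(4 + 0\right)^{2}}{4} = \frac{4^{2}}{4} = \frac{1}{4} \cdot 16 = 4$)
$L{\left(c \right)} = - c$ ($L{\left(c \right)} = - 2 c + c = - c$)
$\left(330 + L{\left(\left(-6 + 6\right) \left(-6 - 10\right) \right)}\right) G{\left(20,-16 \right)} = \left(330 - \left(-6 + 6\right) \left(-6 - 10\right)\right) 4 = \left(330 - 0 \left(-16\right)\right) 4 = \left(330 - 0\right) 4 = \left(330 + 0\right) 4 = 330 \cdot 4 = 1320$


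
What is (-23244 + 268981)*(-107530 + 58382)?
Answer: -12077482076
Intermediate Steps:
(-23244 + 268981)*(-107530 + 58382) = 245737*(-49148) = -12077482076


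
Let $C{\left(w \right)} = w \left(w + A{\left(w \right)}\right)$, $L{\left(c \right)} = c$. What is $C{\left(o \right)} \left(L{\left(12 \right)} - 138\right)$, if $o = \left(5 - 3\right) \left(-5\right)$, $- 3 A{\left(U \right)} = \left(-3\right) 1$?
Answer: $-11340$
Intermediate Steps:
$A{\left(U \right)} = 1$ ($A{\left(U \right)} = - \frac{\left(-3\right) 1}{3} = \left(- \frac{1}{3}\right) \left(-3\right) = 1$)
$o = -10$ ($o = 2 \left(-5\right) = -10$)
$C{\left(w \right)} = w \left(1 + w\right)$ ($C{\left(w \right)} = w \left(w + 1\right) = w \left(1 + w\right)$)
$C{\left(o \right)} \left(L{\left(12 \right)} - 138\right) = - 10 \left(1 - 10\right) \left(12 - 138\right) = \left(-10\right) \left(-9\right) \left(-126\right) = 90 \left(-126\right) = -11340$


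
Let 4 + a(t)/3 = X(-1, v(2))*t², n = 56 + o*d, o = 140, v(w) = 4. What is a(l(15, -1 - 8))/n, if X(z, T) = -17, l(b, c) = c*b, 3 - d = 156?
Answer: 929487/21364 ≈ 43.507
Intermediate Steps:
d = -153 (d = 3 - 1*156 = 3 - 156 = -153)
l(b, c) = b*c
n = -21364 (n = 56 + 140*(-153) = 56 - 21420 = -21364)
a(t) = -12 - 51*t² (a(t) = -12 + 3*(-17*t²) = -12 - 51*t²)
a(l(15, -1 - 8))/n = (-12 - 51*225*(-1 - 8)²)/(-21364) = (-12 - 51*(15*(-9))²)*(-1/21364) = (-12 - 51*(-135)²)*(-1/21364) = (-12 - 51*18225)*(-1/21364) = (-12 - 929475)*(-1/21364) = -929487*(-1/21364) = 929487/21364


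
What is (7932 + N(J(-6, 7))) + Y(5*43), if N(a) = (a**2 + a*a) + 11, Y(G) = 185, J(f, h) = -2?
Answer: 8136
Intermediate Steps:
N(a) = 11 + 2*a**2 (N(a) = (a**2 + a**2) + 11 = 2*a**2 + 11 = 11 + 2*a**2)
(7932 + N(J(-6, 7))) + Y(5*43) = (7932 + (11 + 2*(-2)**2)) + 185 = (7932 + (11 + 2*4)) + 185 = (7932 + (11 + 8)) + 185 = (7932 + 19) + 185 = 7951 + 185 = 8136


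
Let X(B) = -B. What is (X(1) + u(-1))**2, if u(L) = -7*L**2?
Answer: 64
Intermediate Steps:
(X(1) + u(-1))**2 = (-1*1 - 7*(-1)**2)**2 = (-1 - 7*1)**2 = (-1 - 7)**2 = (-8)**2 = 64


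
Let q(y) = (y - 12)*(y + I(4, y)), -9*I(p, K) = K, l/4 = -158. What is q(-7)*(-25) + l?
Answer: -32288/9 ≈ -3587.6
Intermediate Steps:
l = -632 (l = 4*(-158) = -632)
I(p, K) = -K/9
q(y) = 8*y*(-12 + y)/9 (q(y) = (y - 12)*(y - y/9) = (-12 + y)*(8*y/9) = 8*y*(-12 + y)/9)
q(-7)*(-25) + l = ((8/9)*(-7)*(-12 - 7))*(-25) - 632 = ((8/9)*(-7)*(-19))*(-25) - 632 = (1064/9)*(-25) - 632 = -26600/9 - 632 = -32288/9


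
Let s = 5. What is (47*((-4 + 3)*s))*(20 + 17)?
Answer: -8695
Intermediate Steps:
(47*((-4 + 3)*s))*(20 + 17) = (47*((-4 + 3)*5))*(20 + 17) = (47*(-1*5))*37 = (47*(-5))*37 = -235*37 = -8695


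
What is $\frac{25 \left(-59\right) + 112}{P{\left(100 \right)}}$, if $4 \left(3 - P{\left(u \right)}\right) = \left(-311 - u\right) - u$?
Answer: $- \frac{5452}{523} \approx -10.424$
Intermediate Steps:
$P{\left(u \right)} = \frac{323}{4} + \frac{u}{2}$ ($P{\left(u \right)} = 3 - \frac{\left(-311 - u\right) - u}{4} = 3 - \frac{-311 - 2 u}{4} = 3 + \left(\frac{311}{4} + \frac{u}{2}\right) = \frac{323}{4} + \frac{u}{2}$)
$\frac{25 \left(-59\right) + 112}{P{\left(100 \right)}} = \frac{25 \left(-59\right) + 112}{\frac{323}{4} + \frac{1}{2} \cdot 100} = \frac{-1475 + 112}{\frac{323}{4} + 50} = - \frac{1363}{\frac{523}{4}} = \left(-1363\right) \frac{4}{523} = - \frac{5452}{523}$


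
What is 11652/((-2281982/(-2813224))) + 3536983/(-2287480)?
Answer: 37487402454769367/2609994092680 ≈ 14363.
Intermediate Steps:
11652/((-2281982/(-2813224))) + 3536983/(-2287480) = 11652/((-2281982*(-1/2813224))) + 3536983*(-1/2287480) = 11652/(1140991/1406612) - 3536983/2287480 = 11652*(1406612/1140991) - 3536983/2287480 = 16389843024/1140991 - 3536983/2287480 = 37487402454769367/2609994092680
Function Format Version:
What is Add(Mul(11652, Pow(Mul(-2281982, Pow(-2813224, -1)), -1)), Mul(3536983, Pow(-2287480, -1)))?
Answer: Rational(37487402454769367, 2609994092680) ≈ 14363.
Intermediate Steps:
Add(Mul(11652, Pow(Mul(-2281982, Pow(-2813224, -1)), -1)), Mul(3536983, Pow(-2287480, -1))) = Add(Mul(11652, Pow(Mul(-2281982, Rational(-1, 2813224)), -1)), Mul(3536983, Rational(-1, 2287480))) = Add(Mul(11652, Pow(Rational(1140991, 1406612), -1)), Rational(-3536983, 2287480)) = Add(Mul(11652, Rational(1406612, 1140991)), Rational(-3536983, 2287480)) = Add(Rational(16389843024, 1140991), Rational(-3536983, 2287480)) = Rational(37487402454769367, 2609994092680)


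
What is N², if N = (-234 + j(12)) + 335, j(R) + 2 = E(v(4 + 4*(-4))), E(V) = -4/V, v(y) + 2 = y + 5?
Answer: 801025/81 ≈ 9889.2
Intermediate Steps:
v(y) = 3 + y (v(y) = -2 + (y + 5) = -2 + (5 + y) = 3 + y)
j(R) = -14/9 (j(R) = -2 - 4/(3 + (4 + 4*(-4))) = -2 - 4/(3 + (4 - 16)) = -2 - 4/(3 - 12) = -2 - 4/(-9) = -2 - 4*(-⅑) = -2 + 4/9 = -14/9)
N = 895/9 (N = (-234 - 14/9) + 335 = -2120/9 + 335 = 895/9 ≈ 99.444)
N² = (895/9)² = 801025/81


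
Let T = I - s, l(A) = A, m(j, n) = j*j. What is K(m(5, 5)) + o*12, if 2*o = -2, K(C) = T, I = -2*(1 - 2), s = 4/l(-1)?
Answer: -6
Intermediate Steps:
m(j, n) = j²
s = -4 (s = 4/(-1) = 4*(-1) = -4)
I = 2 (I = -2*(-1) = 2)
T = 6 (T = 2 - 1*(-4) = 2 + 4 = 6)
K(C) = 6
o = -1 (o = (½)*(-2) = -1)
K(m(5, 5)) + o*12 = 6 - 1*12 = 6 - 12 = -6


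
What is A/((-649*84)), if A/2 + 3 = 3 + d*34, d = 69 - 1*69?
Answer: 0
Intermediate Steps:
d = 0 (d = 69 - 69 = 0)
A = 0 (A = -6 + 2*(3 + 0*34) = -6 + 2*(3 + 0) = -6 + 2*3 = -6 + 6 = 0)
A/((-649*84)) = 0/((-649*84)) = 0/(-54516) = 0*(-1/54516) = 0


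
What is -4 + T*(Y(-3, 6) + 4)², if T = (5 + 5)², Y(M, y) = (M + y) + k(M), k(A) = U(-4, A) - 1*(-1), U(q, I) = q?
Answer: 1596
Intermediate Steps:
k(A) = -3 (k(A) = -4 - 1*(-1) = -4 + 1 = -3)
Y(M, y) = -3 + M + y (Y(M, y) = (M + y) - 3 = -3 + M + y)
T = 100 (T = 10² = 100)
-4 + T*(Y(-3, 6) + 4)² = -4 + 100*((-3 - 3 + 6) + 4)² = -4 + 100*(0 + 4)² = -4 + 100*4² = -4 + 100*16 = -4 + 1600 = 1596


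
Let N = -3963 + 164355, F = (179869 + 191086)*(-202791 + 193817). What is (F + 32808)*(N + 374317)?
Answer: -1780002073717658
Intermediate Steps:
F = -3328950170 (F = 370955*(-8974) = -3328950170)
N = 160392
(F + 32808)*(N + 374317) = (-3328950170 + 32808)*(160392 + 374317) = -3328917362*534709 = -1780002073717658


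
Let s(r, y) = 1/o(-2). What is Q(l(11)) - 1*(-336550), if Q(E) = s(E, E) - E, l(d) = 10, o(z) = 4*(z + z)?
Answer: 5384639/16 ≈ 3.3654e+5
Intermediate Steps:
o(z) = 8*z (o(z) = 4*(2*z) = 8*z)
s(r, y) = -1/16 (s(r, y) = 1/(8*(-2)) = 1/(-16) = -1/16)
Q(E) = -1/16 - E
Q(l(11)) - 1*(-336550) = (-1/16 - 1*10) - 1*(-336550) = (-1/16 - 10) + 336550 = -161/16 + 336550 = 5384639/16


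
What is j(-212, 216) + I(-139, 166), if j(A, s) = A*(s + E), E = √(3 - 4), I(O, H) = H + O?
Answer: -45765 - 212*I ≈ -45765.0 - 212.0*I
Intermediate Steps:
E = I (E = √(-1) = I ≈ 1.0*I)
j(A, s) = A*(I + s) (j(A, s) = A*(s + I) = A*(I + s))
j(-212, 216) + I(-139, 166) = -212*(I + 216) + (166 - 139) = -212*(216 + I) + 27 = (-45792 - 212*I) + 27 = -45765 - 212*I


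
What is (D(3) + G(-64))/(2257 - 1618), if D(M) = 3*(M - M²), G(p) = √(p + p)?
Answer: -2/71 + 8*I*√2/639 ≈ -0.028169 + 0.017705*I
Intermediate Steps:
G(p) = √2*√p (G(p) = √(2*p) = √2*√p)
D(M) = -3*M² + 3*M
(D(3) + G(-64))/(2257 - 1618) = (3*3*(1 - 1*3) + √2*√(-64))/(2257 - 1618) = (3*3*(1 - 3) + √2*(8*I))/639 = (3*3*(-2) + 8*I*√2)*(1/639) = (-18 + 8*I*√2)*(1/639) = -2/71 + 8*I*√2/639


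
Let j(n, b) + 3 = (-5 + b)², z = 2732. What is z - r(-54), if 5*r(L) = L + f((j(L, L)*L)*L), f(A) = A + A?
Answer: -20269982/5 ≈ -4.0540e+6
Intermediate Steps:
j(n, b) = -3 + (-5 + b)²
f(A) = 2*A
r(L) = L/5 + 2*L²*(-3 + (-5 + L)²)/5 (r(L) = (L + 2*(((-3 + (-5 + L)²)*L)*L))/5 = (L + 2*((L*(-3 + (-5 + L)²))*L))/5 = (L + 2*(L²*(-3 + (-5 + L)²)))/5 = (L + 2*L²*(-3 + (-5 + L)²))/5 = L/5 + 2*L²*(-3 + (-5 + L)²)/5)
z - r(-54) = 2732 - (-54)*(1 + 2*(-54)*(-3 + (-5 - 54)²))/5 = 2732 - (-54)*(1 + 2*(-54)*(-3 + (-59)²))/5 = 2732 - (-54)*(1 + 2*(-54)*(-3 + 3481))/5 = 2732 - (-54)*(1 + 2*(-54)*3478)/5 = 2732 - (-54)*(1 - 375624)/5 = 2732 - (-54)*(-375623)/5 = 2732 - 1*20283642/5 = 2732 - 20283642/5 = -20269982/5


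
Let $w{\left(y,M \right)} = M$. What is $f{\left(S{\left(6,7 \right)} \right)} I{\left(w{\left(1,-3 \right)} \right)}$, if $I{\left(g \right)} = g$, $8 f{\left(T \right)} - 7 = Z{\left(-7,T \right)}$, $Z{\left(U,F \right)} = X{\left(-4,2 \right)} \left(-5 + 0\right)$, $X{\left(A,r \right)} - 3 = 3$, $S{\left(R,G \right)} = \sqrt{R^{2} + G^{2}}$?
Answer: $\frac{69}{8} \approx 8.625$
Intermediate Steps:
$S{\left(R,G \right)} = \sqrt{G^{2} + R^{2}}$
$X{\left(A,r \right)} = 6$ ($X{\left(A,r \right)} = 3 + 3 = 6$)
$Z{\left(U,F \right)} = -30$ ($Z{\left(U,F \right)} = 6 \left(-5 + 0\right) = 6 \left(-5\right) = -30$)
$f{\left(T \right)} = - \frac{23}{8}$ ($f{\left(T \right)} = \frac{7}{8} + \frac{1}{8} \left(-30\right) = \frac{7}{8} - \frac{15}{4} = - \frac{23}{8}$)
$f{\left(S{\left(6,7 \right)} \right)} I{\left(w{\left(1,-3 \right)} \right)} = \left(- \frac{23}{8}\right) \left(-3\right) = \frac{69}{8}$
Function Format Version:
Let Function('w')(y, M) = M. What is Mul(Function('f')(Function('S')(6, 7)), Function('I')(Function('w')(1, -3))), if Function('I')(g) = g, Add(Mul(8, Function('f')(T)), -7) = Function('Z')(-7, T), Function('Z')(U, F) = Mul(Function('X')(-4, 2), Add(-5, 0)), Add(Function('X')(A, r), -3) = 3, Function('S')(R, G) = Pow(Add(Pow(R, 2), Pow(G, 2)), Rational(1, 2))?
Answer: Rational(69, 8) ≈ 8.6250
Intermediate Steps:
Function('S')(R, G) = Pow(Add(Pow(G, 2), Pow(R, 2)), Rational(1, 2))
Function('X')(A, r) = 6 (Function('X')(A, r) = Add(3, 3) = 6)
Function('Z')(U, F) = -30 (Function('Z')(U, F) = Mul(6, Add(-5, 0)) = Mul(6, -5) = -30)
Function('f')(T) = Rational(-23, 8) (Function('f')(T) = Add(Rational(7, 8), Mul(Rational(1, 8), -30)) = Add(Rational(7, 8), Rational(-15, 4)) = Rational(-23, 8))
Mul(Function('f')(Function('S')(6, 7)), Function('I')(Function('w')(1, -3))) = Mul(Rational(-23, 8), -3) = Rational(69, 8)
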